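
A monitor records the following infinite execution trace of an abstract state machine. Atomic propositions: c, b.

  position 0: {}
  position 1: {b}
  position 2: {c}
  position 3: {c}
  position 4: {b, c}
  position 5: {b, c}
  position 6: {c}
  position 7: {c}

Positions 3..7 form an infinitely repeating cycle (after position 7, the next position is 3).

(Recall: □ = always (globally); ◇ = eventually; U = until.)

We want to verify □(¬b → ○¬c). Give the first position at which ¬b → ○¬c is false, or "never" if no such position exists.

Check ¬b → ○¬c at each position in order: 0 ✓, 1 ✓.
At position 2 the labels are {c} and the next position 3 has {c}, so ¬b → ○¬c is false there. This is the first violation.

2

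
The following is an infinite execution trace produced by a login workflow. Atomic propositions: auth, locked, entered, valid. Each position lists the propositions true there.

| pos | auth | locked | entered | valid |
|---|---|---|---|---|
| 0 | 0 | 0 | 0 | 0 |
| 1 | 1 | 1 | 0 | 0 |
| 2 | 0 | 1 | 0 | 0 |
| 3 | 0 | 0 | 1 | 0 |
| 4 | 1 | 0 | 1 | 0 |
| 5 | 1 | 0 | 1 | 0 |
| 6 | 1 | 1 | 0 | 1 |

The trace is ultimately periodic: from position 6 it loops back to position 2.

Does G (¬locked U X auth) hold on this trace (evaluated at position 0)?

Does not hold

¬locked U X auth must hold at every position from 0 onward. It fails at position 1, so G (¬locked U X auth) is false.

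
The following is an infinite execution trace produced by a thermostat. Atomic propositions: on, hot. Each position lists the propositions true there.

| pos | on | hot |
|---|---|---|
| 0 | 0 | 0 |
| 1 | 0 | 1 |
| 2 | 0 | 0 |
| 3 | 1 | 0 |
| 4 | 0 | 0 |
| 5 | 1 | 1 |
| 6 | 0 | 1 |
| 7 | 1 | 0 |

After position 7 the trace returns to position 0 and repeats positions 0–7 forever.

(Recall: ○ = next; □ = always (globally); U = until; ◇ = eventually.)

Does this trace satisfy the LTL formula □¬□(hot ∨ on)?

Holds

¬□(hot ∨ on) holds at every position 0..7, and those are all positions ever visited, so □¬□(hot ∨ on) holds.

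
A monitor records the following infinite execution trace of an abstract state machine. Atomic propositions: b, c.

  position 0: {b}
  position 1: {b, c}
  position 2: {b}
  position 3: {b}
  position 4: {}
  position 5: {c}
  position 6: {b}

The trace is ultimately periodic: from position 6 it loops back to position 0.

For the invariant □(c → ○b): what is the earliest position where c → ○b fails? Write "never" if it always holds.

c → ○b holds at every position 0..6, and those are all the positions the trace ever visits, so the invariant □(c → ○b) is never violated.

never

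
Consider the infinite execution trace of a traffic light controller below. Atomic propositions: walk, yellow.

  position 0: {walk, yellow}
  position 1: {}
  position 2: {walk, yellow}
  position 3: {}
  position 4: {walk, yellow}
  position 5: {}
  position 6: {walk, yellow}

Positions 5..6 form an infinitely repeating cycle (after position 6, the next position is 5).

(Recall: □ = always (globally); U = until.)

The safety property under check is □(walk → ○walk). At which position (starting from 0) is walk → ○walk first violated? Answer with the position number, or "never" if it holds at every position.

At position 0 the labels are {walk, yellow} and the next position 1 has {}, so walk → ○walk is false there. This is the first violation.

0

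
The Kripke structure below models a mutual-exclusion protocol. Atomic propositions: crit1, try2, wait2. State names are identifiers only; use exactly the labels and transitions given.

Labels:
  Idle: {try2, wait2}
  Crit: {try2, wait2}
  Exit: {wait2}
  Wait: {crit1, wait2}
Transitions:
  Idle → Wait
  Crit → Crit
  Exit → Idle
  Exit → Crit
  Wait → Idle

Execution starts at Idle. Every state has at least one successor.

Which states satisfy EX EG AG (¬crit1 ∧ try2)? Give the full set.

States satisfying EG AG (¬crit1 ∧ try2): {Crit}.
States satisfying EX EG AG (¬crit1 ∧ try2): {Crit, Exit}.

{Crit, Exit}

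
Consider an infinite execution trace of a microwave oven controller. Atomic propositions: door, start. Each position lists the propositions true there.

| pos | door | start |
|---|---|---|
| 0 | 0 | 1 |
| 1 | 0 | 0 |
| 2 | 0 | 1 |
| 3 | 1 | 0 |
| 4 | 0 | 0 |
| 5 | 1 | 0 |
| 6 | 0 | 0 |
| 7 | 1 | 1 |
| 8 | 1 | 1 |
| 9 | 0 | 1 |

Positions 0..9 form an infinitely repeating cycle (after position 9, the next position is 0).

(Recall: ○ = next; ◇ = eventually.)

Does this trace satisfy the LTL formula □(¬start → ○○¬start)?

¬start → ○○¬start must hold at every position from 0 onward. It fails at position 5, so □(¬start → ○○¬start) is false.
Positions where ¬start holds: 1, 3, 4, 5, 6.
Check ○○¬start at each: 1→ok, 3→ok, 4→ok, 5→fails, 6→fails.

No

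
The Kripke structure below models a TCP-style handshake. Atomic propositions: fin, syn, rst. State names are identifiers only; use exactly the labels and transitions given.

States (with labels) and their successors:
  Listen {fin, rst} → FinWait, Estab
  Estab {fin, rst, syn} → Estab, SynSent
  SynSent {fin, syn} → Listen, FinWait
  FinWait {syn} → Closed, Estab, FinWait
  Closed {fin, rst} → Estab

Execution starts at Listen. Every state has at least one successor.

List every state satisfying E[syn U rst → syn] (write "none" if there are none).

States satisfying syn: {Estab, SynSent, FinWait}.
States satisfying rst → syn: {Estab, SynSent, FinWait}.
States satisfying E[syn U rst → syn]: {Estab, SynSent, FinWait}.

{Estab, SynSent, FinWait}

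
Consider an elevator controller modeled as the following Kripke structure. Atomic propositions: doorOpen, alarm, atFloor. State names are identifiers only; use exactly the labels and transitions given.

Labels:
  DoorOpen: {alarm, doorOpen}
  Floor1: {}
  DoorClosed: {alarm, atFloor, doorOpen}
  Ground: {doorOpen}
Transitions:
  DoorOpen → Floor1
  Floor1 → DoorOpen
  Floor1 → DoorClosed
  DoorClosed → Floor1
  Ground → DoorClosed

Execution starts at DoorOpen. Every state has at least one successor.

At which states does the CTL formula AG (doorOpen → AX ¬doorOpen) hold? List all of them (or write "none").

{DoorOpen, Floor1, DoorClosed}

States satisfying doorOpen → AX ¬doorOpen: {DoorOpen, Floor1, DoorClosed}.
States satisfying AG (doorOpen → AX ¬doorOpen): {DoorOpen, Floor1, DoorClosed}.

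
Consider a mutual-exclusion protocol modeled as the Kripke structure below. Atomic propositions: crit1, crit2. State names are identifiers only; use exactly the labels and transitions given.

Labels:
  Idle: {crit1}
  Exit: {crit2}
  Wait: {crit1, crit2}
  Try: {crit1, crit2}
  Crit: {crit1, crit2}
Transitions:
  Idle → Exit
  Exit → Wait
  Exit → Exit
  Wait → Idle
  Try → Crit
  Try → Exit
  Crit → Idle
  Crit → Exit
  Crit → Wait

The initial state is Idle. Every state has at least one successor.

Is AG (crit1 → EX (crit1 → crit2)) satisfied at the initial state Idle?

States satisfying crit1 → EX (crit1 → crit2): {Idle, Exit, Try, Crit}.
States satisfying AG (crit1 → EX (crit1 → crit2)): ∅.
Wait is reachable from Idle and violates crit1 → EX (crit1 → crit2), so AG fails at Idle.
Idle ∉ Sat(AG (crit1 → EX (crit1 → crit2))).

Does not hold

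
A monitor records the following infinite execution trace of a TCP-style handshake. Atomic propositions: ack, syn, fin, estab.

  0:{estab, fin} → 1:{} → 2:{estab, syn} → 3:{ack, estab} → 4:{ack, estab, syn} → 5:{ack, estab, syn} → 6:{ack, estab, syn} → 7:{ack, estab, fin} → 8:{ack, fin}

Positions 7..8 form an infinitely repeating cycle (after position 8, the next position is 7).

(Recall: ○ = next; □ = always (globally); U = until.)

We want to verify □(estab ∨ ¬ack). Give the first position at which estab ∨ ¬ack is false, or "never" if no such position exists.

8

Check estab ∨ ¬ack at each position in order: 0 ✓, 1 ✓, 2 ✓, 3 ✓, 4 ✓, 5 ✓, 6 ✓, 7 ✓.
At position 8 the labels are {ack, fin}, so estab ∨ ¬ack is false there. This is the first violation.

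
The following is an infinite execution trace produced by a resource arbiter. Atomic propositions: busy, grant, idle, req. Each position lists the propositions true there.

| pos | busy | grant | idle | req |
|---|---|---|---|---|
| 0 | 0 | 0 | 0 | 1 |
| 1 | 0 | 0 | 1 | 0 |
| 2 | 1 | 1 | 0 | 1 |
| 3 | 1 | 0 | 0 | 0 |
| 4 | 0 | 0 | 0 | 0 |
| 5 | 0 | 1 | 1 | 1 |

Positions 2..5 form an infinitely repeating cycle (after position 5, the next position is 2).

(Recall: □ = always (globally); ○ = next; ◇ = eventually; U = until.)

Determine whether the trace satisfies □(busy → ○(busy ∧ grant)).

No

busy → ○(busy ∧ grant) must hold at every position from 0 onward. It fails at position 2, so □(busy → ○(busy ∧ grant)) is false.
Positions where busy holds: 2, 3.
Check ○(busy ∧ grant) at each: 2→fails, 3→fails.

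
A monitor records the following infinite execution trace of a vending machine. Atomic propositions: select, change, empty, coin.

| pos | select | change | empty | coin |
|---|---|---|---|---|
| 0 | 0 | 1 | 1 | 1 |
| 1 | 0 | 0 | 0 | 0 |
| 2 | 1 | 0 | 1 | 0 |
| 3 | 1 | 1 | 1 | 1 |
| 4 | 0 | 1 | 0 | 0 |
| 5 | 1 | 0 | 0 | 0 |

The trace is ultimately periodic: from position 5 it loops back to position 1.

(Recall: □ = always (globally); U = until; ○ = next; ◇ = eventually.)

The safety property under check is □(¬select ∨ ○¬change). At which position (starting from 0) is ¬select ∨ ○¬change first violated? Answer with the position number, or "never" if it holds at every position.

2

Check ¬select ∨ ○¬change at each position in order: 0 ✓, 1 ✓.
At position 2 the labels are {empty, select} and the next position 3 has {change, coin, empty, select}, so ¬select ∨ ○¬change is false there. This is the first violation.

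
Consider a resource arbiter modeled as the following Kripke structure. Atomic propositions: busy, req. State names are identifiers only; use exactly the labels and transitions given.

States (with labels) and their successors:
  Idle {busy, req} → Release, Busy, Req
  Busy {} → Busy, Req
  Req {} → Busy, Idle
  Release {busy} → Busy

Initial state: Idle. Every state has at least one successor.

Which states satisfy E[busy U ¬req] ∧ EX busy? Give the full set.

{Idle, Req}

States satisfying busy: {Idle, Release}.
States satisfying ¬req: {Busy, Req, Release}.
States satisfying E[busy U ¬req]: {Idle, Busy, Req, Release}.
States satisfying EX busy: {Idle, Req}.
States satisfying E[busy U ¬req] ∧ EX busy: {Idle, Req}.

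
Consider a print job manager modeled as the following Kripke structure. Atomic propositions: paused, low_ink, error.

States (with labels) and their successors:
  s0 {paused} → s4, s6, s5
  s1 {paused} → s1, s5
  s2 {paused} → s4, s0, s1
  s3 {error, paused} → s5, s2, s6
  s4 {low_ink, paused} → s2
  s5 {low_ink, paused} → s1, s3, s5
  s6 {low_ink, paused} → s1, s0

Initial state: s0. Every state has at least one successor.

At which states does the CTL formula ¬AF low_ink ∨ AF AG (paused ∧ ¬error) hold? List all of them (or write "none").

States satisfying low_ink: {s4, s5, s6}.
States satisfying AF low_ink: {s0, s4, s5, s6}.
States satisfying ¬AF low_ink: {s1, s2, s3}.
States satisfying AG (paused ∧ ¬error): ∅.
States satisfying AF AG (paused ∧ ¬error): ∅.
States satisfying ¬AF low_ink ∨ AF AG (paused ∧ ¬error): {s1, s2, s3}.

{s1, s2, s3}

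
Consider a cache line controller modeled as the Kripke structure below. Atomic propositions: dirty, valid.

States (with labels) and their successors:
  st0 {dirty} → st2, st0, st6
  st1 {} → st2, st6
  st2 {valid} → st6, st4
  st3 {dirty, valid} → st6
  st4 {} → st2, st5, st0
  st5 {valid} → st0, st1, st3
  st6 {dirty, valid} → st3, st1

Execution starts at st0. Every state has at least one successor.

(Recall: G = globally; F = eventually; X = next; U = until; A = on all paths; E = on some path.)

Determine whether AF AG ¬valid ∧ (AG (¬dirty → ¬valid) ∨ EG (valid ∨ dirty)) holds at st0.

Does not hold

States satisfying AG ¬valid: ∅.
States satisfying AF AG ¬valid: ∅.
States satisfying ¬dirty → ¬valid: {st0, st1, st3, st4, st6}.
States satisfying AG (¬dirty → ¬valid): ∅.
States satisfying valid ∨ dirty: {st0, st2, st3, st5, st6}.
States satisfying EG (valid ∨ dirty): {st0, st2, st3, st5, st6}.
States satisfying AG (¬dirty → ¬valid) ∨ EG (valid ∨ dirty): {st0, st2, st3, st5, st6}.
States satisfying AF AG ¬valid ∧ (AG (¬dirty → ¬valid) ∨ EG (valid ∨ dirty)): ∅.
st0 ∉ Sat(AF AG ¬valid ∧ (AG (¬dirty → ¬valid) ∨ EG (valid ∨ dirty))).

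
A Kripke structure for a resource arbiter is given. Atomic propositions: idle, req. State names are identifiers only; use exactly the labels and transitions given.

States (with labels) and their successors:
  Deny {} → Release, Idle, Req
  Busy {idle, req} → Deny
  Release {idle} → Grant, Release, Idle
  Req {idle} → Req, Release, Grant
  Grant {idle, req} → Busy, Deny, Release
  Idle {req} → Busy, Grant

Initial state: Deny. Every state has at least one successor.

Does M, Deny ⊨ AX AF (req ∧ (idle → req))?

States satisfying AF (req ∧ (idle → req)): {Busy, Grant, Idle}.
States satisfying AX AF (req ∧ (idle → req)): {Idle}.
Deny ∉ Sat(AX AF (req ∧ (idle → req))).

Does not hold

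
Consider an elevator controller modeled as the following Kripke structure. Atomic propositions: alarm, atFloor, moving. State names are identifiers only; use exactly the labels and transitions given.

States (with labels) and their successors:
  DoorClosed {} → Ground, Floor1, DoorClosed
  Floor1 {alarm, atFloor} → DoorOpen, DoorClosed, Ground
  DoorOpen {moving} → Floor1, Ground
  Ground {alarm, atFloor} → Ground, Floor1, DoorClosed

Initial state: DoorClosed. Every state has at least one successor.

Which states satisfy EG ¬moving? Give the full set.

States satisfying ¬moving: {DoorClosed, Floor1, Ground}.
States satisfying EG ¬moving: {DoorClosed, Floor1, Ground}.

{DoorClosed, Floor1, Ground}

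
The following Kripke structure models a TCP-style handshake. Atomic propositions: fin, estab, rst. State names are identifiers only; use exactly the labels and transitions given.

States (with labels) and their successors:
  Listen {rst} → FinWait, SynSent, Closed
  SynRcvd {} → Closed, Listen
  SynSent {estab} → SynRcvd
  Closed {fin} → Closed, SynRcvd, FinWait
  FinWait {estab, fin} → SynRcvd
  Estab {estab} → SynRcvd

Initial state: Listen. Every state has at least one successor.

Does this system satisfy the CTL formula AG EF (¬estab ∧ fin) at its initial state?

States satisfying EF (¬estab ∧ fin): {Listen, SynRcvd, SynSent, Closed, FinWait, Estab}.
States satisfying AG EF (¬estab ∧ fin): {Listen, SynRcvd, SynSent, Closed, FinWait, Estab}.
Every state reachable from Listen satisfies EF (¬estab ∧ fin).
Listen ∈ Sat(AG EF (¬estab ∧ fin)).

Holds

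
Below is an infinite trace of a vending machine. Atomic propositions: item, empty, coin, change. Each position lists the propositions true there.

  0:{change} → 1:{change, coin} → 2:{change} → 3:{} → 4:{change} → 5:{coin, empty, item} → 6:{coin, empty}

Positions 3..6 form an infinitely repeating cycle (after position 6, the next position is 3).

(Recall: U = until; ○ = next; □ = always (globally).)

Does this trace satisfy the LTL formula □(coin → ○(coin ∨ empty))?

Violated

coin → ○(coin ∨ empty) must hold at every position from 0 onward. It fails at position 1, so □(coin → ○(coin ∨ empty)) is false.
Positions where coin holds: 1, 5, 6.
Check ○(coin ∨ empty) at each: 1→fails, 5→ok, 6→fails.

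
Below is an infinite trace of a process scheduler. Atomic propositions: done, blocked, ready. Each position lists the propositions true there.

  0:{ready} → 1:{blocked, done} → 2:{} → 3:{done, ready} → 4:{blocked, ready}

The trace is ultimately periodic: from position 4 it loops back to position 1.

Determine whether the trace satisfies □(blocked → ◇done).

blocked → ◇done holds at every position 0..4, and those are all positions ever visited, so □(blocked → ◇done) holds.
Positions where blocked holds: 1, 4.
Check ◇done at each: 1→ok, 4→ok.

Yes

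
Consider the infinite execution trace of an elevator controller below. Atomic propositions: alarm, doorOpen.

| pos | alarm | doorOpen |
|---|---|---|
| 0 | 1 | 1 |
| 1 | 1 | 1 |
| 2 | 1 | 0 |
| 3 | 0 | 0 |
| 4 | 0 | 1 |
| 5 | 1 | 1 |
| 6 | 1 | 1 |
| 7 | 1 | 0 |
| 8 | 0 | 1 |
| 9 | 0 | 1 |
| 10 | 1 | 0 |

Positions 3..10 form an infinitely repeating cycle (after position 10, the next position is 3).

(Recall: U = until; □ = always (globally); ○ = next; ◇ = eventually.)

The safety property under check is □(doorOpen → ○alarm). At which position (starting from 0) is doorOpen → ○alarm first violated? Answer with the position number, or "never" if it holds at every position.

8

Check doorOpen → ○alarm at each position in order: 0 ✓, 1 ✓, 2 ✓, 3 ✓, 4 ✓, 5 ✓, 6 ✓, 7 ✓.
At position 8 the labels are {doorOpen} and the next position 9 has {doorOpen}, so doorOpen → ○alarm is false there. This is the first violation.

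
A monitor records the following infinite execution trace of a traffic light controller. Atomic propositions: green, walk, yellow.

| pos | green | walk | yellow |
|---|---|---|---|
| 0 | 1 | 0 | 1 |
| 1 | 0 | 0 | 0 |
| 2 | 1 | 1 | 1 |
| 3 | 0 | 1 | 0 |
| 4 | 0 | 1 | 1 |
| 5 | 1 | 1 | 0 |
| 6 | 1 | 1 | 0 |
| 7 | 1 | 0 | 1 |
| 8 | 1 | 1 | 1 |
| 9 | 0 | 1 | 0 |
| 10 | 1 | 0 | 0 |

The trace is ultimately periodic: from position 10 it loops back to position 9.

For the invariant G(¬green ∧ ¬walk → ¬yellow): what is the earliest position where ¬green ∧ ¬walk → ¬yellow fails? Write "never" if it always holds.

¬green ∧ ¬walk → ¬yellow holds at every position 0..10, and those are all the positions the trace ever visits, so the invariant G(¬green ∧ ¬walk → ¬yellow) is never violated.

never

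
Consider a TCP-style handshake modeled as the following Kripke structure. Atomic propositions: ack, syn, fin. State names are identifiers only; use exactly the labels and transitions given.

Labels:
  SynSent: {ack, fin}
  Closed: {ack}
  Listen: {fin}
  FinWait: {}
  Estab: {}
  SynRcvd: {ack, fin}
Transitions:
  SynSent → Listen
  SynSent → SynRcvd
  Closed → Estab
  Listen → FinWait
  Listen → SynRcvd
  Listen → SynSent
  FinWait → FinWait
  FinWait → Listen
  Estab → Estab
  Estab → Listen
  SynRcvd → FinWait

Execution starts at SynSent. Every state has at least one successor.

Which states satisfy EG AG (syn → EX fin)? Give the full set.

States satisfying AG (syn → EX fin): {SynSent, Closed, Listen, FinWait, Estab, SynRcvd}.
States satisfying EG AG (syn → EX fin): {SynSent, Closed, Listen, FinWait, Estab, SynRcvd}.

{SynSent, Closed, Listen, FinWait, Estab, SynRcvd}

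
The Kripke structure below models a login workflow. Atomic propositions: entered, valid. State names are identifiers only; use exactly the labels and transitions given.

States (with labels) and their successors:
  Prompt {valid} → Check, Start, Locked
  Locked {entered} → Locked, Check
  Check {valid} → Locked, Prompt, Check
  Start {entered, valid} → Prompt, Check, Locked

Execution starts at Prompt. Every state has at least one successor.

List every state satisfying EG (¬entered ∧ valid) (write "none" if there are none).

States satisfying ¬entered ∧ valid: {Prompt, Check}.
States satisfying EG (¬entered ∧ valid): {Prompt, Check}.

{Prompt, Check}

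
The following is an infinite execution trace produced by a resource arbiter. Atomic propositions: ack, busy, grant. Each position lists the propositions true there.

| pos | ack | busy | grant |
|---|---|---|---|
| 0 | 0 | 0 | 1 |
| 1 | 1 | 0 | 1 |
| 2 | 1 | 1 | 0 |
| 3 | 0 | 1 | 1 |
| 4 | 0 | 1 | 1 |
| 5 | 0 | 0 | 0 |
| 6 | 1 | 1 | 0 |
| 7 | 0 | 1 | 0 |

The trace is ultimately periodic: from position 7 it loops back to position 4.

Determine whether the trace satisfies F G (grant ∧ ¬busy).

Does not hold

G (grant ∧ ¬busy) is false at every position 0..7, so it never becomes true and F G (grant ∧ ¬busy) fails.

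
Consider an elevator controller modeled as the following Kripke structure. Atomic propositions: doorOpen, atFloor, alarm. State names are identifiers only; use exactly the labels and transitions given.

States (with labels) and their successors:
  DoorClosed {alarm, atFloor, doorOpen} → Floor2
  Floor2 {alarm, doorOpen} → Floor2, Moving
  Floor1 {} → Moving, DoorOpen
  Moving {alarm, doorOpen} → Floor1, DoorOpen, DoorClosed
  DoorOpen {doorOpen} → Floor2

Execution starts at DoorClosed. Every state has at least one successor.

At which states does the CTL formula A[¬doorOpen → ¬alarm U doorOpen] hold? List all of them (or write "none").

{DoorClosed, Floor2, Floor1, Moving, DoorOpen}

States satisfying ¬doorOpen → ¬alarm: {DoorClosed, Floor2, Floor1, Moving, DoorOpen}.
States satisfying doorOpen: {DoorClosed, Floor2, Moving, DoorOpen}.
States satisfying A[¬doorOpen → ¬alarm U doorOpen]: {DoorClosed, Floor2, Floor1, Moving, DoorOpen}.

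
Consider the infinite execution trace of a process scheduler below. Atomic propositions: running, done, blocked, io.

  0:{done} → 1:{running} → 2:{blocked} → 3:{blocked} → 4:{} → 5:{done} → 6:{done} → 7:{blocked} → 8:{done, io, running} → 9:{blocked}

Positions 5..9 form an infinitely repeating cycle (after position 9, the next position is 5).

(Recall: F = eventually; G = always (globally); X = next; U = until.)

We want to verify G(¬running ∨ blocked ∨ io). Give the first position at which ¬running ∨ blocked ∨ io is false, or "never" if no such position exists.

1

Check ¬running ∨ blocked ∨ io at each position in order: 0 ✓.
At position 1 the labels are {running}, so ¬running ∨ blocked ∨ io is false there. This is the first violation.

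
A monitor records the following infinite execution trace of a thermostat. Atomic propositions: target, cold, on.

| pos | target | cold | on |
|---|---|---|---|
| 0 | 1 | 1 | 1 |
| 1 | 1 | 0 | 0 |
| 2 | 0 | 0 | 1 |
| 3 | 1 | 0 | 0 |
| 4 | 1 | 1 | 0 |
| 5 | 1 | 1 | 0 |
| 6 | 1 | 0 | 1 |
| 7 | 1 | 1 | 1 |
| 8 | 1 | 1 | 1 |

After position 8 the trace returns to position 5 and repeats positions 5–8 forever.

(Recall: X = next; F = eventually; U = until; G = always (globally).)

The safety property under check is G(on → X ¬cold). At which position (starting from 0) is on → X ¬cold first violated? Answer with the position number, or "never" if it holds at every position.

6

Check on → X ¬cold at each position in order: 0 ✓, 1 ✓, 2 ✓, 3 ✓, 4 ✓, 5 ✓.
At position 6 the labels are {on, target} and the next position 7 has {cold, on, target}, so on → X ¬cold is false there. This is the first violation.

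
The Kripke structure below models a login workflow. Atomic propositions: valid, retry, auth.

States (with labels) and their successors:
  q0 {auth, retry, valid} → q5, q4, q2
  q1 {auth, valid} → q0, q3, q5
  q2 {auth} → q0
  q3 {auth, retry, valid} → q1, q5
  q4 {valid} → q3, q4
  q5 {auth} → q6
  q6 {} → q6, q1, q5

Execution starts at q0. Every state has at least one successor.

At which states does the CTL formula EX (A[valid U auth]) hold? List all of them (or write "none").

States satisfying A[valid U auth]: {q0, q1, q2, q3, q5}.
States satisfying EX (A[valid U auth]): {q0, q1, q2, q3, q4, q6}.

{q0, q1, q2, q3, q4, q6}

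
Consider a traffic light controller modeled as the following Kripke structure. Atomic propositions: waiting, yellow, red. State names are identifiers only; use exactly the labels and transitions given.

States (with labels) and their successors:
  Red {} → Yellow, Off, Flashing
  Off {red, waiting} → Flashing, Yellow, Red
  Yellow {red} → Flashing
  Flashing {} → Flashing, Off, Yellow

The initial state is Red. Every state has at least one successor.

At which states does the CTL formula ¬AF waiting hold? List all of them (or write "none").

{Red, Yellow, Flashing}

States satisfying waiting: {Off}.
States satisfying AF waiting: {Off}.
States satisfying ¬AF waiting: {Red, Yellow, Flashing}.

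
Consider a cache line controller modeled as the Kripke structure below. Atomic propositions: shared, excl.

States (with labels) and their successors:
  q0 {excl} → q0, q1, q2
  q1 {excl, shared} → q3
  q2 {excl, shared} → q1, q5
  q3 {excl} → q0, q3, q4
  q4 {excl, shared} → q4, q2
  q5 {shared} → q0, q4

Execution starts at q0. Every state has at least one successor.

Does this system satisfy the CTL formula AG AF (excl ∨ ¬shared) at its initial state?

Satisfied

States satisfying AF (excl ∨ ¬shared): {q0, q1, q2, q3, q4, q5}.
States satisfying AG AF (excl ∨ ¬shared): {q0, q1, q2, q3, q4, q5}.
Every state reachable from q0 satisfies AF (excl ∨ ¬shared).
q0 ∈ Sat(AG AF (excl ∨ ¬shared)).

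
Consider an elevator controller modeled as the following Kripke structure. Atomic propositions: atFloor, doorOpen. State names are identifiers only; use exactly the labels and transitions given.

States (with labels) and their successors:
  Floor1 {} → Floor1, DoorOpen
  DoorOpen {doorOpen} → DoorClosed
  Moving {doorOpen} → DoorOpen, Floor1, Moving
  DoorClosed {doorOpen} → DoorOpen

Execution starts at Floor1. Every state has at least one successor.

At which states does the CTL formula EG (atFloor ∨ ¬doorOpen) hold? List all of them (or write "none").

{Floor1}

States satisfying atFloor ∨ ¬doorOpen: {Floor1}.
States satisfying EG (atFloor ∨ ¬doorOpen): {Floor1}.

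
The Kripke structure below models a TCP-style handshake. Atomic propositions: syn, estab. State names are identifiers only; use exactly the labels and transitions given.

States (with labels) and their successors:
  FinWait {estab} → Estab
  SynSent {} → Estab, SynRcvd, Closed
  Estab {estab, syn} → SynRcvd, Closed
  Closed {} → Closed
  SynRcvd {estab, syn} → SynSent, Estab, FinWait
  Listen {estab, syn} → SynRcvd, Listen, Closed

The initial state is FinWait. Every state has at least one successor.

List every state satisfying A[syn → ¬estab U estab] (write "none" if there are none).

States satisfying syn → ¬estab: {FinWait, SynSent, Closed}.
States satisfying estab: {FinWait, Estab, SynRcvd, Listen}.
States satisfying A[syn → ¬estab U estab]: {FinWait, Estab, SynRcvd, Listen}.

{FinWait, Estab, SynRcvd, Listen}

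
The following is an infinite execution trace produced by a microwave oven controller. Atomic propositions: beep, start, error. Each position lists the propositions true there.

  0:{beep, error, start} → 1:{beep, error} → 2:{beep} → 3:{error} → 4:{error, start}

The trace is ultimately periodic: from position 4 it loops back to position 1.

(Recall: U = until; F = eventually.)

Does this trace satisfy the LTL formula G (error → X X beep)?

Does not hold

error → X X beep must hold at every position from 0 onward. It fails at position 1, so G (error → X X beep) is false.
Positions where error holds: 0, 1, 3, 4.
Check X X beep at each: 0→ok, 1→fails, 3→ok, 4→ok.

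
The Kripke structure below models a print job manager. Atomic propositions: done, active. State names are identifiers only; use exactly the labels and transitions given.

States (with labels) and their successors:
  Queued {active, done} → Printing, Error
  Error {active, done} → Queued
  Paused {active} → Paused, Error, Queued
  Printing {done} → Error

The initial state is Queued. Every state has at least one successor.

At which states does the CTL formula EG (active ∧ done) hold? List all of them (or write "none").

{Queued, Error}

States satisfying active ∧ done: {Queued, Error}.
States satisfying EG (active ∧ done): {Queued, Error}.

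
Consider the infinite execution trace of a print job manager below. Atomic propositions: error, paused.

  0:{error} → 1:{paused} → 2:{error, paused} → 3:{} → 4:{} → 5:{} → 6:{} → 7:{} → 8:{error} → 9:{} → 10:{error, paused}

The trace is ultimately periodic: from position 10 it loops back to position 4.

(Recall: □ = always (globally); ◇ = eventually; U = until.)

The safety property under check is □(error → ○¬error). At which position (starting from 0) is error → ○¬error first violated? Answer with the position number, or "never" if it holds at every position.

never

error → ○¬error holds at every position 0..10, and those are all the positions the trace ever visits, so the invariant □(error → ○¬error) is never violated.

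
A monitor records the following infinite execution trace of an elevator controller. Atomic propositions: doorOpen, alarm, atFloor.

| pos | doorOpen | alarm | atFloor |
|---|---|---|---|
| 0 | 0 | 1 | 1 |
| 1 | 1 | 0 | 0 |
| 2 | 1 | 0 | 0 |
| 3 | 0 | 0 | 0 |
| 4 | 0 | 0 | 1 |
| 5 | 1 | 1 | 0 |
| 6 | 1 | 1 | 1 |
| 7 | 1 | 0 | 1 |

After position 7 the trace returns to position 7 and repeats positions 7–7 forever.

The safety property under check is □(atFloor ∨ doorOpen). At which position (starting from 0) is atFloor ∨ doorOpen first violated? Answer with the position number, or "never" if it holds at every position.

Check atFloor ∨ doorOpen at each position in order: 0 ✓, 1 ✓, 2 ✓.
At position 3 the labels are {}, so atFloor ∨ doorOpen is false there. This is the first violation.

3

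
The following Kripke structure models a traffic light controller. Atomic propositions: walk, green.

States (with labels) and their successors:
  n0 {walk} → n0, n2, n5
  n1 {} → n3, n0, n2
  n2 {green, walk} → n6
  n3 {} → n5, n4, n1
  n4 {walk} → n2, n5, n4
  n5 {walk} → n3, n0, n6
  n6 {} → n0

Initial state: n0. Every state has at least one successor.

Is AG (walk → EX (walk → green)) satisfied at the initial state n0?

Satisfied

States satisfying walk → EX (walk → green): {n0, n1, n2, n3, n4, n5, n6}.
States satisfying AG (walk → EX (walk → green)): {n0, n1, n2, n3, n4, n5, n6}.
Every state reachable from n0 satisfies walk → EX (walk → green).
n0 ∈ Sat(AG (walk → EX (walk → green))).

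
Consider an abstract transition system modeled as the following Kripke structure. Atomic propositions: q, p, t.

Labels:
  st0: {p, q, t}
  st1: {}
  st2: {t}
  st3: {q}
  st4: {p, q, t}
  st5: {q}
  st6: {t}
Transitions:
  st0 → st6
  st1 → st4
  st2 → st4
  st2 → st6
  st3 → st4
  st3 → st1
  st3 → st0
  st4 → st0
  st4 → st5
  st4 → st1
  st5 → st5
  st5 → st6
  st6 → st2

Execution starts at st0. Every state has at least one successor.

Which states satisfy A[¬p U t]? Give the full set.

States satisfying ¬p: {st1, st2, st3, st5, st6}.
States satisfying t: {st0, st2, st4, st6}.
States satisfying A[¬p U t]: {st0, st1, st2, st3, st4, st6}.

{st0, st1, st2, st3, st4, st6}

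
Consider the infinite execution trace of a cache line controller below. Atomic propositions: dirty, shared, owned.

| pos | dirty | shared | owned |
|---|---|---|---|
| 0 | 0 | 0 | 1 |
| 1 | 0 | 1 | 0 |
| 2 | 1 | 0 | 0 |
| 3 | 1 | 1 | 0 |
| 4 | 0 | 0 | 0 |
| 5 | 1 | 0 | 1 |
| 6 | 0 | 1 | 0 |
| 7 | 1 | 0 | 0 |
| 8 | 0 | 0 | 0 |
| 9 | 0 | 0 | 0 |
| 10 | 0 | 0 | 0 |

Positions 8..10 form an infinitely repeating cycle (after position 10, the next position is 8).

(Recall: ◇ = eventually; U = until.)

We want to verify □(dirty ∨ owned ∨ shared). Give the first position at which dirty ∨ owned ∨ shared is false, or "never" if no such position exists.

Check dirty ∨ owned ∨ shared at each position in order: 0 ✓, 1 ✓, 2 ✓, 3 ✓.
At position 4 the labels are {}, so dirty ∨ owned ∨ shared is false there. This is the first violation.

4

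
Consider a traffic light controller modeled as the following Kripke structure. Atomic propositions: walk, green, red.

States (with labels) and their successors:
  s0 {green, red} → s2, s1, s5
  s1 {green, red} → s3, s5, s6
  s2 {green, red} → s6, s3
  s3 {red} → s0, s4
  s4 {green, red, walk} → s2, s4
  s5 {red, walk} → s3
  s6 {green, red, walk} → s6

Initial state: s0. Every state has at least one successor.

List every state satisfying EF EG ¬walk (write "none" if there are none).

{s0, s1, s2, s3, s4, s5}

States satisfying EG ¬walk: {s0, s1, s2, s3}.
States satisfying EF EG ¬walk: {s0, s1, s2, s3, s4, s5}.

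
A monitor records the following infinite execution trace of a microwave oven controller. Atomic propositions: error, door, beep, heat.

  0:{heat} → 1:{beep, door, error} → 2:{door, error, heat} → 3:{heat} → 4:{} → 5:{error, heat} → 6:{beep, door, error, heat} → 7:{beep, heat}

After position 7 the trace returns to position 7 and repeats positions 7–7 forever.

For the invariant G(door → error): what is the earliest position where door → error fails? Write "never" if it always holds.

door → error holds at every position 0..7, and those are all the positions the trace ever visits, so the invariant G(door → error) is never violated.

never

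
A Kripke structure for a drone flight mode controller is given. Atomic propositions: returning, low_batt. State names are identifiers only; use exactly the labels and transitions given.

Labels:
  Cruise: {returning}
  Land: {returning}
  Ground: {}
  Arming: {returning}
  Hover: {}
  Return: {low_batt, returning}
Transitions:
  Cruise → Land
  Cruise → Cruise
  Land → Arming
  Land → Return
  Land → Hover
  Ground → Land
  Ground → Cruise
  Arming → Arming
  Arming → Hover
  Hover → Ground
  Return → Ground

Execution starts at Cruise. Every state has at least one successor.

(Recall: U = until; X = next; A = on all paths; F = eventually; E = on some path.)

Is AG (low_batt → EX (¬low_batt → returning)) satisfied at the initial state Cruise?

States satisfying low_batt → EX (¬low_batt → returning): {Cruise, Land, Ground, Arming, Hover}.
States satisfying AG (low_batt → EX (¬low_batt → returning)): ∅.
Return is reachable from Cruise and violates low_batt → EX (¬low_batt → returning), so AG fails at Cruise.
Cruise ∉ Sat(AG (low_batt → EX (¬low_batt → returning))).

Does not hold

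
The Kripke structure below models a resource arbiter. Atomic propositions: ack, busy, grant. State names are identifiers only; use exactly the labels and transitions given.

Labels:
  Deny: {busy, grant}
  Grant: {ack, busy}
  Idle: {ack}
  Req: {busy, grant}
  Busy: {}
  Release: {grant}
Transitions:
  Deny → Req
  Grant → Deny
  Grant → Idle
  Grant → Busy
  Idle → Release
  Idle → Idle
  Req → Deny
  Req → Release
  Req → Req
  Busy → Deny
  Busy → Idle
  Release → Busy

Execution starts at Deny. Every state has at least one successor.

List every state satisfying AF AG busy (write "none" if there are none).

none

States satisfying AG busy: ∅.
States satisfying AF AG busy: ∅.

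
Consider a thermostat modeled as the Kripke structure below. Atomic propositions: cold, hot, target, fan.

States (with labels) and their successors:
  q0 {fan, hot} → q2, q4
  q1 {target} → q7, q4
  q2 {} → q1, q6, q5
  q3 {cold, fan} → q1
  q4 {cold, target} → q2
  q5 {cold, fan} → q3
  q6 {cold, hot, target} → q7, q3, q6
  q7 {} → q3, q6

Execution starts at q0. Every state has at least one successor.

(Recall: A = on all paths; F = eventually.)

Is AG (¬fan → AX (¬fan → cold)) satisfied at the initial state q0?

No

States satisfying ¬fan → AX (¬fan → cold): {q0, q3, q5, q7}.
States satisfying AG (¬fan → AX (¬fan → cold)): ∅.
q1 is reachable from q0 and violates ¬fan → AX (¬fan → cold), so AG fails at q0.
q0 ∉ Sat(AG (¬fan → AX (¬fan → cold))).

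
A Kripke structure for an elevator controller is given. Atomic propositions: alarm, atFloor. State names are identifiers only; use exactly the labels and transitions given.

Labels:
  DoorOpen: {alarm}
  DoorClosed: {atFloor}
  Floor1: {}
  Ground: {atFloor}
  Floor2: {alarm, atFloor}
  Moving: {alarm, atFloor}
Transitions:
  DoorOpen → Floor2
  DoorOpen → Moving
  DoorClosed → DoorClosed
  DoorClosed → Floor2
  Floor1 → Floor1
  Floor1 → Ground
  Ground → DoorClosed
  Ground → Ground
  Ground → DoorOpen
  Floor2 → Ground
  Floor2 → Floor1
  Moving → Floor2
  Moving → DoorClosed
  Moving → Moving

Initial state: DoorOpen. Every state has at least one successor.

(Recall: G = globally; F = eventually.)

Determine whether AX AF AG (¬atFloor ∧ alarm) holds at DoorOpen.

Does not hold

States satisfying AF AG (¬atFloor ∧ alarm): ∅.
States satisfying AX AF AG (¬atFloor ∧ alarm): ∅.
DoorOpen ∉ Sat(AX AF AG (¬atFloor ∧ alarm)).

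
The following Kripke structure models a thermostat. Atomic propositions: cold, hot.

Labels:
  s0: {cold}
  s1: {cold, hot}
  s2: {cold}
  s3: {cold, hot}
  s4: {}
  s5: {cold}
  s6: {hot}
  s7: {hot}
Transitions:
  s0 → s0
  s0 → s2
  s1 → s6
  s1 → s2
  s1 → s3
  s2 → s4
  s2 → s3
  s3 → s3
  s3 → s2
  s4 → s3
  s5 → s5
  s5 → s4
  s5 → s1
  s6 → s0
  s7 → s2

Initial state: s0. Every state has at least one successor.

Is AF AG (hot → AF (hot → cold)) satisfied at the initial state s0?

States satisfying AG (hot → AF (hot → cold)): {s0, s1, s2, s3, s4, s5, s6, s7}.
States satisfying AF AG (hot → AF (hot → cold)): {s0, s1, s2, s3, s4, s5, s6, s7}.
s0 ∈ Sat(AF AG (hot → AF (hot → cold))).

Holds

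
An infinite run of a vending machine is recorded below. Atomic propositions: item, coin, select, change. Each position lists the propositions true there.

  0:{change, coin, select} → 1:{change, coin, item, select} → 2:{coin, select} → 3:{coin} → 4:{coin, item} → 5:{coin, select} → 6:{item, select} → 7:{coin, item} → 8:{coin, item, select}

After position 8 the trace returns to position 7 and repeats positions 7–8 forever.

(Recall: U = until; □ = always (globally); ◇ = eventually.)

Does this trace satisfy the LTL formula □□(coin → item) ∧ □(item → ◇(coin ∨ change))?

□(coin → item) must hold at every position from 0 onward. It fails at position 0, so □□(coin → item) is false.
item → ◇(coin ∨ change) holds at every position 0..8, and those are all positions ever visited, so □(item → ◇(coin ∨ change)) holds.
Positions where item holds: 1, 4, 6, 7, 8.
Check ◇(coin ∨ change) at each: 1→ok, 4→ok, 6→ok, 7→ok, 8→ok.
At position 0: □□(coin → item) is false; □(item → ◇(coin ∨ change)) is true; so □□(coin → item) ∧ □(item → ◇(coin ∨ change)) is false.

No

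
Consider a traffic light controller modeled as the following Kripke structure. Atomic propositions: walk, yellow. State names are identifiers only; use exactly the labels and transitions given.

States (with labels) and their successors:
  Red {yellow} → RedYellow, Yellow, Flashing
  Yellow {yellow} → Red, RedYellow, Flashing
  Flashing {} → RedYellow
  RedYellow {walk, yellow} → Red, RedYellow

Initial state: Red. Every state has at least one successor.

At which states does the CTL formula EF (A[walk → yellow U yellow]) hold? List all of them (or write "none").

States satisfying A[walk → yellow U yellow]: {Red, Yellow, Flashing, RedYellow}.
States satisfying EF (A[walk → yellow U yellow]): {Red, Yellow, Flashing, RedYellow}.

{Red, Yellow, Flashing, RedYellow}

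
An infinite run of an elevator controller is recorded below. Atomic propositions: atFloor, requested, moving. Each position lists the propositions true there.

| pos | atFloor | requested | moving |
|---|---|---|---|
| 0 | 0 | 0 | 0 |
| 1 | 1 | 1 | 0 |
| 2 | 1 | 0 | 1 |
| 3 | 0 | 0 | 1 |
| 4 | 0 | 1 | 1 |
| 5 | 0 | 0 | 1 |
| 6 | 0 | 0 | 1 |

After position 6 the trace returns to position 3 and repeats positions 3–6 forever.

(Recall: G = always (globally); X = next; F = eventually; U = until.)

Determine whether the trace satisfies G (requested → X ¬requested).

requested → X ¬requested holds at every position 0..6, and those are all positions ever visited, so G (requested → X ¬requested) holds.
Positions where requested holds: 1, 4.
Check X ¬requested at each: 1→ok, 4→ok.

Yes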